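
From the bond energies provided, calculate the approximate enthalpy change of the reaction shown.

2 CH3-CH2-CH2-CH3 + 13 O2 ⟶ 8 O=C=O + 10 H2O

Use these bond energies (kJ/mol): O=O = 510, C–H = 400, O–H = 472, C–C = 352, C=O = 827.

Bonds broken (reactants):
  C–C: 6 × 352 = 2112
  C–H: 20 × 400 = 8000
  O=O: 13 × 510 = 6630
  Σ(broken) = 16742 kJ
Bonds formed (products):
  C=O: 16 × 827 = 13232
  O–H: 20 × 472 = 9440
  Σ(formed) = 22672 kJ
ΔH = Σ(broken) − Σ(formed) = 16742 − 22672 = −5930 kJ

ΔH ≈ −5930 kJ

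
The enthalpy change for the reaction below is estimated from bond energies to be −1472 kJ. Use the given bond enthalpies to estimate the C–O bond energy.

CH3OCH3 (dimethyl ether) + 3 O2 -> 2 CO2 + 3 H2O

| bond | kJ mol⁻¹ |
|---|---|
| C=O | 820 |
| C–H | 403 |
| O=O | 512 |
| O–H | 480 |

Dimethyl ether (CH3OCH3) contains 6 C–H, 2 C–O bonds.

Let D be the C–O bond energy.
Σ(broken) = 6×403 + 2×D + 3×512 = 3954 + 2D
Σ(formed) = 4×820 + 6×480 = 6160
ΔH = Σ(broken) − Σ(formed) = (3954 + 2D) − (6160) = −2206 + 2D
Setting this equal to −1472 kJ gives 2D = 734, so D = 367 kJ/mol.

D(C–O) ≈ 367 kJ/mol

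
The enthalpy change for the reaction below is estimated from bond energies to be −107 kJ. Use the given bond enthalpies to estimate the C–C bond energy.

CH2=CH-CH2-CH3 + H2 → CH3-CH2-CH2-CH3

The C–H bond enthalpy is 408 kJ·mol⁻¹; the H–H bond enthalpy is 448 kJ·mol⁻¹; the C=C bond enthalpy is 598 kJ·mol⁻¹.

Let D be the C–C bond energy.
Σ(broken) = 2×D + 8×408 + 1×598 + 1×448 = 4310 + 2D
Σ(formed) = 3×D + 10×408 = 4080 + 3D
ΔH = Σ(broken) − Σ(formed) = (4310 + 2D) − (4080 + 3D) = +230 − D
Setting this equal to −107 kJ gives D = 337 kJ/mol.

D(C–C) ≈ 337 kJ/mol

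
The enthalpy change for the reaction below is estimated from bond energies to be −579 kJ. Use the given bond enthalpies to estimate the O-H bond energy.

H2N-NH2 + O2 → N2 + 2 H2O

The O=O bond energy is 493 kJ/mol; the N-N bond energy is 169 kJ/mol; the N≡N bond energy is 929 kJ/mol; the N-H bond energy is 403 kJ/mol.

D(O-H) ≈ 481 kJ/mol

Let D be the O-H bond energy.
Σ(broken) = 4×403 + 1×169 + 1×493 = 2274
Σ(formed) = 1×929 + 4×D = 929 + 4D
ΔH = Σ(broken) − Σ(formed) = (2274) − (929 + 4D) = +1345 − 4D
Setting this equal to −579 kJ gives 4D = 1924, so D = 481 kJ/mol.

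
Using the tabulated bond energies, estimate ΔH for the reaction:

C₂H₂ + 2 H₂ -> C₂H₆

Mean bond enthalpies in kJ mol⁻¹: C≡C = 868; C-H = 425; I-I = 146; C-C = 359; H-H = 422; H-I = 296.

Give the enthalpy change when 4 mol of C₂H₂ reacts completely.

ΔH = −1388 kJ

Bonds broken (reactants):
  C≡C: 1 × 868 = 868
  C-H: 2 × 425 = 850
  H-H: 2 × 422 = 844
  Σ(broken) = 2562 kJ
Bonds formed (products):
  C-C: 1 × 359 = 359
  C-H: 6 × 425 = 2550
  Σ(formed) = 2909 kJ
ΔH = Σ(broken) − Σ(formed) = 2562 − 2909 = −347 kJ
For 4× the reaction as written: 4 × (−347) = −1388 kJ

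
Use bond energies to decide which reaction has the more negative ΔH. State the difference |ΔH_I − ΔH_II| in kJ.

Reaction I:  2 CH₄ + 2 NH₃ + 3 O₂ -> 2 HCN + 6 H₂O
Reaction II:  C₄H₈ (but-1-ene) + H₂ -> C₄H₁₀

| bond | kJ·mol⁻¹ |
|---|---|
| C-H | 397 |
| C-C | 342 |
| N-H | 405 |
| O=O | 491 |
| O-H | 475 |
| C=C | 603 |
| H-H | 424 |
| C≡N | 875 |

Reaction I:
  Bonds broken (reactants):
    C-H: 8 × 397 = 3176
    N-H: 6 × 405 = 2430
    O=O: 3 × 491 = 1473
    Σ(broken) = 7079 kJ
  Bonds formed (products):
    C≡N: 2 × 875 = 1750
    C-H: 2 × 397 = 794
    O-H: 12 × 475 = 5700
    Σ(formed) = 8244 kJ
  ΔH_I = 7079 − 8244 = −1165 kJ
Reaction II:
  Bonds broken (reactants):
    C-C: 2 × 342 = 684
    C-H: 8 × 397 = 3176
    C=C: 1 × 603 = 603
    H-H: 1 × 424 = 424
    Σ(broken) = 4887 kJ
  Bonds formed (products):
    C-C: 3 × 342 = 1026
    C-H: 10 × 397 = 3970
    Σ(formed) = 4996 kJ
  ΔH_II = 4887 − 4996 = −109 kJ
ΔH_I − ΔH_II = −1056 kJ, so reaction I has the more negative ΔH; |ΔH_I − ΔH_II| = 1056 kJ.

Reaction I, by 1056 kJ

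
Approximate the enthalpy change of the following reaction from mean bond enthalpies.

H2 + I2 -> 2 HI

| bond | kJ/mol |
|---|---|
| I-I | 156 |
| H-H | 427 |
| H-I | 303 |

Bonds broken (reactants):
  H-H: 1 × 427 = 427
  I-I: 1 × 156 = 156
  Σ(broken) = 583 kJ
Bonds formed (products):
  H-I: 2 × 303 = 606
  Σ(formed) = 606 kJ
ΔH = Σ(broken) − Σ(formed) = 583 − 606 = −23 kJ

ΔH ≈ −23 kJ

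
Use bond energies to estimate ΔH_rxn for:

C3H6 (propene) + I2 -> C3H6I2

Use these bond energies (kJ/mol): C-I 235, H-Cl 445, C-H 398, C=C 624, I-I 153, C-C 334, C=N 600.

ΔH ≈ −27 kJ

Bonds broken (reactants):
  C-C: 1 × 334 = 334
  C-H: 6 × 398 = 2388
  C=C: 1 × 624 = 624
  I-I: 1 × 153 = 153
  Σ(broken) = 3499 kJ
Bonds formed (products):
  C-C: 2 × 334 = 668
  C-H: 6 × 398 = 2388
  C-I: 2 × 235 = 470
  Σ(formed) = 3526 kJ
ΔH = Σ(broken) − Σ(formed) = 3499 − 3526 = −27 kJ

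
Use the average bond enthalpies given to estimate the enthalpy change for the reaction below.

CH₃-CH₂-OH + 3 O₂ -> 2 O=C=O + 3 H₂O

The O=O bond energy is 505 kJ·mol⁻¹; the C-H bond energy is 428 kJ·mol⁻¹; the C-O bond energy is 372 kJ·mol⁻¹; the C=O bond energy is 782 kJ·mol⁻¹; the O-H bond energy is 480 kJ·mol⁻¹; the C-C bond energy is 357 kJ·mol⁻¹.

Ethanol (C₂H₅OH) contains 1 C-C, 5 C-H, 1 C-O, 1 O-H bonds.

ΔH ≈ −1144 kJ

Bonds broken (reactants):
  C-C: 1 × 357 = 357
  C-H: 5 × 428 = 2140
  C-O: 1 × 372 = 372
  O-H: 1 × 480 = 480
  O=O: 3 × 505 = 1515
  Σ(broken) = 4864 kJ
Bonds formed (products):
  C=O: 4 × 782 = 3128
  O-H: 6 × 480 = 2880
  Σ(formed) = 6008 kJ
ΔH = Σ(broken) − Σ(formed) = 4864 − 6008 = −1144 kJ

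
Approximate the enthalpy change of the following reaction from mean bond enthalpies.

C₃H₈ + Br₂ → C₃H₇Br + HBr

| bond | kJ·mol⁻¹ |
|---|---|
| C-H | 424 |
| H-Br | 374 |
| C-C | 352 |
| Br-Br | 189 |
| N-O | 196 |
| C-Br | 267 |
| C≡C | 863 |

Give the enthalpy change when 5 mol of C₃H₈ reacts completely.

ΔH = −140 kJ

Bonds broken (reactants):
  Br-Br: 1 × 189 = 189
  C-C: 2 × 352 = 704
  C-H: 8 × 424 = 3392
  Σ(broken) = 4285 kJ
Bonds formed (products):
  C-Br: 1 × 267 = 267
  C-C: 2 × 352 = 704
  C-H: 7 × 424 = 2968
  H-Br: 1 × 374 = 374
  Σ(formed) = 4313 kJ
ΔH = Σ(broken) − Σ(formed) = 4285 − 4313 = −28 kJ
For 5× the reaction as written: 5 × (−28) = −140 kJ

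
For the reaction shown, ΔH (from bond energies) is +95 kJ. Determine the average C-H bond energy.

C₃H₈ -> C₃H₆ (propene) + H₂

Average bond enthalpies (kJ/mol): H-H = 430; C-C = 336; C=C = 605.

Let D be the C-H bond energy.
Σ(broken) = 2×336 + 8×D = 672 + 8D
Σ(formed) = 1×336 + 6×D + 1×605 + 1×430 = 1371 + 6D
ΔH = Σ(broken) − Σ(formed) = (672 + 8D) − (1371 + 6D) = −699 + 2D
Setting this equal to +95 kJ gives 2D = 794, so D = 397 kJ/mol.

D(C-H) ≈ 397 kJ/mol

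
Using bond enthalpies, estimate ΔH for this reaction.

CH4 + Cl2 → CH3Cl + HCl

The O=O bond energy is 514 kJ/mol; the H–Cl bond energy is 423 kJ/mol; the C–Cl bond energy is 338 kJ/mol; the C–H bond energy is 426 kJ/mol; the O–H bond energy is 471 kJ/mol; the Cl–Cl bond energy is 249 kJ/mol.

Bonds broken (reactants):
  C–H: 4 × 426 = 1704
  Cl–Cl: 1 × 249 = 249
  Σ(broken) = 1953 kJ
Bonds formed (products):
  C–Cl: 1 × 338 = 338
  C–H: 3 × 426 = 1278
  H–Cl: 1 × 423 = 423
  Σ(formed) = 2039 kJ
ΔH = Σ(broken) − Σ(formed) = 1953 − 2039 = −86 kJ

ΔH ≈ −86 kJ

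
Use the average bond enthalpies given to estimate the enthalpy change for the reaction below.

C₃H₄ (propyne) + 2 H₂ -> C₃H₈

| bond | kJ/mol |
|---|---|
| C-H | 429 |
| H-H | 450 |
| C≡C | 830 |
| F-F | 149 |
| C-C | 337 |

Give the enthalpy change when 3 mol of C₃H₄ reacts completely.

ΔH = −969 kJ

Bonds broken (reactants):
  C≡C: 1 × 830 = 830
  C-C: 1 × 337 = 337
  C-H: 4 × 429 = 1716
  H-H: 2 × 450 = 900
  Σ(broken) = 3783 kJ
Bonds formed (products):
  C-C: 2 × 337 = 674
  C-H: 8 × 429 = 3432
  Σ(formed) = 4106 kJ
ΔH = Σ(broken) − Σ(formed) = 3783 − 4106 = −323 kJ
For 3× the reaction as written: 3 × (−323) = −969 kJ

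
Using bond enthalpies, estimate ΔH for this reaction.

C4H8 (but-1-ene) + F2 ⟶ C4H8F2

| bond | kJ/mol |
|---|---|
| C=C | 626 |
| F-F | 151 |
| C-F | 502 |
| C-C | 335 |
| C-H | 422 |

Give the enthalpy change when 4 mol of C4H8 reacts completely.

ΔH = −2248 kJ

Bonds broken (reactants):
  C-C: 2 × 335 = 670
  C-H: 8 × 422 = 3376
  C=C: 1 × 626 = 626
  F-F: 1 × 151 = 151
  Σ(broken) = 4823 kJ
Bonds formed (products):
  C-C: 3 × 335 = 1005
  C-F: 2 × 502 = 1004
  C-H: 8 × 422 = 3376
  Σ(formed) = 5385 kJ
ΔH = Σ(broken) − Σ(formed) = 4823 − 5385 = −562 kJ
For 4× the reaction as written: 4 × (−562) = −2248 kJ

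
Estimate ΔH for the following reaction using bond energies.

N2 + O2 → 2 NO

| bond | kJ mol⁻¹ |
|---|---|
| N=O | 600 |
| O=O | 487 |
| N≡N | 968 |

ΔH ≈ +255 kJ

Bonds broken (reactants):
  N≡N: 1 × 968 = 968
  O=O: 1 × 487 = 487
  Σ(broken) = 1455 kJ
Bonds formed (products):
  N=O: 2 × 600 = 1200
  Σ(formed) = 1200 kJ
ΔH = Σ(broken) − Σ(formed) = 1455 − 1200 = +255 kJ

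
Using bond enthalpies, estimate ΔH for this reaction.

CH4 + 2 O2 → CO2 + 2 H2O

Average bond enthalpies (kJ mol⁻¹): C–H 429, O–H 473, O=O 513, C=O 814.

Bonds broken (reactants):
  C–H: 4 × 429 = 1716
  O=O: 2 × 513 = 1026
  Σ(broken) = 2742 kJ
Bonds formed (products):
  C=O: 2 × 814 = 1628
  O–H: 4 × 473 = 1892
  Σ(formed) = 3520 kJ
ΔH = Σ(broken) − Σ(formed) = 2742 − 3520 = −778 kJ

ΔH ≈ −778 kJ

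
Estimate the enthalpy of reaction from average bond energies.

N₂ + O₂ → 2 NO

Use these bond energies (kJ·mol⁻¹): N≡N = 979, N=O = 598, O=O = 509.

ΔH ≈ +292 kJ

Bonds broken (reactants):
  N≡N: 1 × 979 = 979
  O=O: 1 × 509 = 509
  Σ(broken) = 1488 kJ
Bonds formed (products):
  N=O: 2 × 598 = 1196
  Σ(formed) = 1196 kJ
ΔH = Σ(broken) − Σ(formed) = 1488 − 1196 = +292 kJ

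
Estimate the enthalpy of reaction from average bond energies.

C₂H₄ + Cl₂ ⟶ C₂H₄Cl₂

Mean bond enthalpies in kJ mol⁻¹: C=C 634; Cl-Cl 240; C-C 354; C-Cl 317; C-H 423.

Bonds broken (reactants):
  C-H: 4 × 423 = 1692
  C=C: 1 × 634 = 634
  Cl-Cl: 1 × 240 = 240
  Σ(broken) = 2566 kJ
Bonds formed (products):
  C-C: 1 × 354 = 354
  C-Cl: 2 × 317 = 634
  C-H: 4 × 423 = 1692
  Σ(formed) = 2680 kJ
ΔH = Σ(broken) − Σ(formed) = 2566 − 2680 = −114 kJ

ΔH ≈ −114 kJ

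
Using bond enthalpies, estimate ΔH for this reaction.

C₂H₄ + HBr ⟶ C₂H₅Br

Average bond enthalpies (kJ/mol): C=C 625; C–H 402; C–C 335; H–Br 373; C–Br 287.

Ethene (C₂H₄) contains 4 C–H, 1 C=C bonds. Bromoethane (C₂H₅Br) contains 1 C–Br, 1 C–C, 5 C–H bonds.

Bonds broken (reactants):
  C–H: 4 × 402 = 1608
  C=C: 1 × 625 = 625
  H–Br: 1 × 373 = 373
  Σ(broken) = 2606 kJ
Bonds formed (products):
  C–Br: 1 × 287 = 287
  C–C: 1 × 335 = 335
  C–H: 5 × 402 = 2010
  Σ(formed) = 2632 kJ
ΔH = Σ(broken) − Σ(formed) = 2606 − 2632 = −26 kJ

ΔH ≈ −26 kJ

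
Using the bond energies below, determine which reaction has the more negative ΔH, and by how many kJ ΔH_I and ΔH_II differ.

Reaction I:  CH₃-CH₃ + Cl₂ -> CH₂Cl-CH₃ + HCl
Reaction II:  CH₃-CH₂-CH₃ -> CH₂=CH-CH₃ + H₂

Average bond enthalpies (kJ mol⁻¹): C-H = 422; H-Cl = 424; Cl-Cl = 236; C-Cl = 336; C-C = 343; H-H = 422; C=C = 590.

Reaction I, by 277 kJ

Reaction I:
  Bonds broken (reactants):
    C-C: 1 × 343 = 343
    C-H: 6 × 422 = 2532
    Cl-Cl: 1 × 236 = 236
    Σ(broken) = 3111 kJ
  Bonds formed (products):
    C-C: 1 × 343 = 343
    C-Cl: 1 × 336 = 336
    C-H: 5 × 422 = 2110
    H-Cl: 1 × 424 = 424
    Σ(formed) = 3213 kJ
  ΔH_I = 3111 − 3213 = −102 kJ
Reaction II:
  Bonds broken (reactants):
    C-C: 2 × 343 = 686
    C-H: 8 × 422 = 3376
    Σ(broken) = 4062 kJ
  Bonds formed (products):
    C-C: 1 × 343 = 343
    C-H: 6 × 422 = 2532
    C=C: 1 × 590 = 590
    H-H: 1 × 422 = 422
    Σ(formed) = 3887 kJ
  ΔH_II = 4062 − 3887 = +175 kJ
ΔH_I − ΔH_II = −277 kJ, so reaction I has the more negative ΔH; |ΔH_I − ΔH_II| = 277 kJ.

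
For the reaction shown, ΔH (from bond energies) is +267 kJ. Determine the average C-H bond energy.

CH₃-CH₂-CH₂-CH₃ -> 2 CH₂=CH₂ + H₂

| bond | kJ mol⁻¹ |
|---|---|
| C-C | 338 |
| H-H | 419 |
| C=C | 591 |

D(C-H) ≈ 427 kJ/mol

Let D be the C-H bond energy.
Σ(broken) = 3×338 + 10×D = 1014 + 10D
Σ(formed) = 8×D + 2×591 + 1×419 = 1601 + 8D
ΔH = Σ(broken) − Σ(formed) = (1014 + 10D) − (1601 + 8D) = −587 + 2D
Setting this equal to +267 kJ gives 2D = 854, so D = 427 kJ/mol.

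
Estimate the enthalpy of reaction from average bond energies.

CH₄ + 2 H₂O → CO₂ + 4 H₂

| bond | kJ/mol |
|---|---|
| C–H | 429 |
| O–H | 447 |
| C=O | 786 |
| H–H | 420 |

Bonds broken (reactants):
  C–H: 4 × 429 = 1716
  O–H: 4 × 447 = 1788
  Σ(broken) = 3504 kJ
Bonds formed (products):
  C=O: 2 × 786 = 1572
  H–H: 4 × 420 = 1680
  Σ(formed) = 3252 kJ
ΔH = Σ(broken) − Σ(formed) = 3504 − 3252 = +252 kJ

ΔH ≈ +252 kJ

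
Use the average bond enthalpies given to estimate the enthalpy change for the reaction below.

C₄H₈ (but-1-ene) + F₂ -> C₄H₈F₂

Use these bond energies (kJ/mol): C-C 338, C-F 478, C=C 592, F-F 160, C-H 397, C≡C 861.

Bonds broken (reactants):
  C-C: 2 × 338 = 676
  C-H: 8 × 397 = 3176
  C=C: 1 × 592 = 592
  F-F: 1 × 160 = 160
  Σ(broken) = 4604 kJ
Bonds formed (products):
  C-C: 3 × 338 = 1014
  C-F: 2 × 478 = 956
  C-H: 8 × 397 = 3176
  Σ(formed) = 5146 kJ
ΔH = Σ(broken) − Σ(formed) = 4604 − 5146 = −542 kJ

ΔH ≈ −542 kJ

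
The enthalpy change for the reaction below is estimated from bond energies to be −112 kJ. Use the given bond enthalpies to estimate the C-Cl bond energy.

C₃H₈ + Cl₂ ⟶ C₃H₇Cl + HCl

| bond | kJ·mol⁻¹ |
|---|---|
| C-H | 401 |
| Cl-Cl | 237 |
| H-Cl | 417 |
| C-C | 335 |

Let D be the C-Cl bond energy.
Σ(broken) = 2×335 + 8×401 + 1×237 = 4115
Σ(formed) = 2×335 + 1×D + 7×401 + 1×417 = 3894 + D
ΔH = Σ(broken) − Σ(formed) = (4115) − (3894 + D) = +221 − D
Setting this equal to −112 kJ gives D = 333 kJ/mol.

D(C-Cl) ≈ 333 kJ/mol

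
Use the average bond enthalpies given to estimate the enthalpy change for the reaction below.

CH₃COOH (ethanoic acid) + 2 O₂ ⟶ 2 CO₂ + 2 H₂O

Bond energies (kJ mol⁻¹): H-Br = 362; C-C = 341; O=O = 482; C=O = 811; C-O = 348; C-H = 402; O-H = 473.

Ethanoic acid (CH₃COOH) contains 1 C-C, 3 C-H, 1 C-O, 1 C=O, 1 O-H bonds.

Bonds broken (reactants):
  C-C: 1 × 341 = 341
  C-H: 3 × 402 = 1206
  C-O: 1 × 348 = 348
  C=O: 1 × 811 = 811
  O-H: 1 × 473 = 473
  O=O: 2 × 482 = 964
  Σ(broken) = 4143 kJ
Bonds formed (products):
  C=O: 4 × 811 = 3244
  O-H: 4 × 473 = 1892
  Σ(formed) = 5136 kJ
ΔH = Σ(broken) − Σ(formed) = 4143 − 5136 = −993 kJ

ΔH ≈ −993 kJ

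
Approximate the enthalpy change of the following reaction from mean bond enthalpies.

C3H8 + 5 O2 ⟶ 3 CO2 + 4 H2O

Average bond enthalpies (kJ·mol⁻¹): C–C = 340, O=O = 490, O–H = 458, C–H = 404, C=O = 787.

Bonds broken (reactants):
  C–C: 2 × 340 = 680
  C–H: 8 × 404 = 3232
  O=O: 5 × 490 = 2450
  Σ(broken) = 6362 kJ
Bonds formed (products):
  C=O: 6 × 787 = 4722
  O–H: 8 × 458 = 3664
  Σ(formed) = 8386 kJ
ΔH = Σ(broken) − Σ(formed) = 6362 − 8386 = −2024 kJ

ΔH ≈ −2024 kJ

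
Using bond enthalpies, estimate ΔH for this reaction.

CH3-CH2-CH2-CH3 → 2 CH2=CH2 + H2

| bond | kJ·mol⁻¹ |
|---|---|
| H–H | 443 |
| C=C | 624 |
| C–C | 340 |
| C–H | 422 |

Bonds broken (reactants):
  C–C: 3 × 340 = 1020
  C–H: 10 × 422 = 4220
  Σ(broken) = 5240 kJ
Bonds formed (products):
  C–H: 8 × 422 = 3376
  C=C: 2 × 624 = 1248
  H–H: 1 × 443 = 443
  Σ(formed) = 5067 kJ
ΔH = Σ(broken) − Σ(formed) = 5240 − 5067 = +173 kJ

ΔH ≈ +173 kJ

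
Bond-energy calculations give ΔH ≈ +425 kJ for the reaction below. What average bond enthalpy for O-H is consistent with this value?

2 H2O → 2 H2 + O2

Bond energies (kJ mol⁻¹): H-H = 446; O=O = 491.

Let D be the O-H bond energy.
Σ(broken) = 4×D = 4D
Σ(formed) = 2×446 + 1×491 = 1383
ΔH = Σ(broken) − Σ(formed) = (4D) − (1383) = −1383 + 4D
Setting this equal to +425 kJ gives 4D = 1808, so D = 452 kJ/mol.

D(O-H) ≈ 452 kJ/mol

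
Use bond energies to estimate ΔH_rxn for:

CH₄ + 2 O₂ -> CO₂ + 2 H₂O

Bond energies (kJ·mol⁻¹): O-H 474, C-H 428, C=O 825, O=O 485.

ΔH ≈ −864 kJ

Bonds broken (reactants):
  C-H: 4 × 428 = 1712
  O=O: 2 × 485 = 970
  Σ(broken) = 2682 kJ
Bonds formed (products):
  C=O: 2 × 825 = 1650
  O-H: 4 × 474 = 1896
  Σ(formed) = 3546 kJ
ΔH = Σ(broken) − Σ(formed) = 2682 − 3546 = −864 kJ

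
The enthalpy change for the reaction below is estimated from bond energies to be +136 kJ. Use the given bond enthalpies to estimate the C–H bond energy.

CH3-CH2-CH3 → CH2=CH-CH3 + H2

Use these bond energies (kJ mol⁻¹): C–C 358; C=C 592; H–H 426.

D(C–H) ≈ 398 kJ/mol

Let D be the C–H bond energy.
Σ(broken) = 2×358 + 8×D = 716 + 8D
Σ(formed) = 1×358 + 6×D + 1×592 + 1×426 = 1376 + 6D
ΔH = Σ(broken) − Σ(formed) = (716 + 8D) − (1376 + 6D) = −660 + 2D
Setting this equal to +136 kJ gives 2D = 796, so D = 398 kJ/mol.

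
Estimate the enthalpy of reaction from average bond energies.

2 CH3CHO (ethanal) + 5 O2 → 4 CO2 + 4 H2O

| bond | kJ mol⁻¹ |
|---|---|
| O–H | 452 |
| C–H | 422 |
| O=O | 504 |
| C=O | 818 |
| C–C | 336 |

Bonds broken (reactants):
  C–C: 2 × 336 = 672
  C–H: 8 × 422 = 3376
  C=O: 2 × 818 = 1636
  O=O: 5 × 504 = 2520
  Σ(broken) = 8204 kJ
Bonds formed (products):
  C=O: 8 × 818 = 6544
  O–H: 8 × 452 = 3616
  Σ(formed) = 10160 kJ
ΔH = Σ(broken) − Σ(formed) = 8204 − 10160 = −1956 kJ

ΔH ≈ −1956 kJ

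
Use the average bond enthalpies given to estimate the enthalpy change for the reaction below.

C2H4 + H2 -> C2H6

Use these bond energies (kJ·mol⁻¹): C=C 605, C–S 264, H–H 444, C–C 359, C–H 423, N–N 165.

Bonds broken (reactants):
  C–H: 4 × 423 = 1692
  C=C: 1 × 605 = 605
  H–H: 1 × 444 = 444
  Σ(broken) = 2741 kJ
Bonds formed (products):
  C–C: 1 × 359 = 359
  C–H: 6 × 423 = 2538
  Σ(formed) = 2897 kJ
ΔH = Σ(broken) − Σ(formed) = 2741 − 2897 = −156 kJ

ΔH ≈ −156 kJ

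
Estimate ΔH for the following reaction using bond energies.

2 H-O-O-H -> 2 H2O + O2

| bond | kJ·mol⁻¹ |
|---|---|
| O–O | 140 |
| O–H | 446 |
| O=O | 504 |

Bonds broken (reactants):
  O–H: 4 × 446 = 1784
  O–O: 2 × 140 = 280
  Σ(broken) = 2064 kJ
Bonds formed (products):
  O–H: 4 × 446 = 1784
  O=O: 1 × 504 = 504
  Σ(formed) = 2288 kJ
ΔH = Σ(broken) − Σ(formed) = 2064 − 2288 = −224 kJ

ΔH ≈ −224 kJ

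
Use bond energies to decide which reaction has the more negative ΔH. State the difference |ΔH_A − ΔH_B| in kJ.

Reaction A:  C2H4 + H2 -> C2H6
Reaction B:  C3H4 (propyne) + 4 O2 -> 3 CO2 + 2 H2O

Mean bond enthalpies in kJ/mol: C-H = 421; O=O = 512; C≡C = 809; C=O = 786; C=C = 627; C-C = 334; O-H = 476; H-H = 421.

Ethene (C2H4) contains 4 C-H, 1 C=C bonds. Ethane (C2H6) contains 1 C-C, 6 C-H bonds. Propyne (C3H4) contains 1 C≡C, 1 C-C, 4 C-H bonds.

Reaction B, by 1617 kJ

Reaction A:
  Bonds broken (reactants):
    C-H: 4 × 421 = 1684
    C=C: 1 × 627 = 627
    H-H: 1 × 421 = 421
    Σ(broken) = 2732 kJ
  Bonds formed (products):
    C-C: 1 × 334 = 334
    C-H: 6 × 421 = 2526
    Σ(formed) = 2860 kJ
  ΔH_A = 2732 − 2860 = −128 kJ
Reaction B:
  Bonds broken (reactants):
    C≡C: 1 × 809 = 809
    C-C: 1 × 334 = 334
    C-H: 4 × 421 = 1684
    O=O: 4 × 512 = 2048
    Σ(broken) = 4875 kJ
  Bonds formed (products):
    C=O: 6 × 786 = 4716
    O-H: 4 × 476 = 1904
    Σ(formed) = 6620 kJ
  ΔH_B = 4875 − 6620 = −1745 kJ
ΔH_A − ΔH_B = +1617 kJ, so reaction B has the more negative ΔH; |ΔH_A − ΔH_B| = 1617 kJ.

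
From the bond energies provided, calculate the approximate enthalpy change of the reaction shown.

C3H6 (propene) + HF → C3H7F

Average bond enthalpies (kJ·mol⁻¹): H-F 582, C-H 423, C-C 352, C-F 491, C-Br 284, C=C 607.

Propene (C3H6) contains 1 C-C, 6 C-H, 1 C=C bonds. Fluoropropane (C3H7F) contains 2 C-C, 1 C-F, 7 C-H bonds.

Bonds broken (reactants):
  C-C: 1 × 352 = 352
  C-H: 6 × 423 = 2538
  C=C: 1 × 607 = 607
  H-F: 1 × 582 = 582
  Σ(broken) = 4079 kJ
Bonds formed (products):
  C-C: 2 × 352 = 704
  C-F: 1 × 491 = 491
  C-H: 7 × 423 = 2961
  Σ(formed) = 4156 kJ
ΔH = Σ(broken) − Σ(formed) = 4079 − 4156 = −77 kJ

ΔH ≈ −77 kJ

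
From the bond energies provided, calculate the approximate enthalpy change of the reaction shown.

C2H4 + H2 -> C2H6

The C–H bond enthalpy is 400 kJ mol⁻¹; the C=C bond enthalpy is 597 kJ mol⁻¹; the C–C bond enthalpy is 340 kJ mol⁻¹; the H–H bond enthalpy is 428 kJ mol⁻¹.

Bonds broken (reactants):
  C–H: 4 × 400 = 1600
  C=C: 1 × 597 = 597
  H–H: 1 × 428 = 428
  Σ(broken) = 2625 kJ
Bonds formed (products):
  C–C: 1 × 340 = 340
  C–H: 6 × 400 = 2400
  Σ(formed) = 2740 kJ
ΔH = Σ(broken) − Σ(formed) = 2625 − 2740 = −115 kJ

ΔH ≈ −115 kJ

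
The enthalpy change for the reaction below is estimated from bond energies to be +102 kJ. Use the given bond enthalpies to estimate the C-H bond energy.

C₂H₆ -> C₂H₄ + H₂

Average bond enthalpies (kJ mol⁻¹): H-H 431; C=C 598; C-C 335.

Let D be the C-H bond energy.
Σ(broken) = 1×335 + 6×D = 335 + 6D
Σ(formed) = 4×D + 1×598 + 1×431 = 1029 + 4D
ΔH = Σ(broken) − Σ(formed) = (335 + 6D) − (1029 + 4D) = −694 + 2D
Setting this equal to +102 kJ gives 2D = 796, so D = 398 kJ/mol.

D(C-H) ≈ 398 kJ/mol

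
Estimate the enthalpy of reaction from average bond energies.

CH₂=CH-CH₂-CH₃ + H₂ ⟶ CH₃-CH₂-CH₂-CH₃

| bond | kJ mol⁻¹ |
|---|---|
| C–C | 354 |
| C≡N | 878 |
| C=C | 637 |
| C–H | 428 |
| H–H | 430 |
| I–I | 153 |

ΔH ≈ −143 kJ

Bonds broken (reactants):
  C–C: 2 × 354 = 708
  C–H: 8 × 428 = 3424
  C=C: 1 × 637 = 637
  H–H: 1 × 430 = 430
  Σ(broken) = 5199 kJ
Bonds formed (products):
  C–C: 3 × 354 = 1062
  C–H: 10 × 428 = 4280
  Σ(formed) = 5342 kJ
ΔH = Σ(broken) − Σ(formed) = 5199 − 5342 = −143 kJ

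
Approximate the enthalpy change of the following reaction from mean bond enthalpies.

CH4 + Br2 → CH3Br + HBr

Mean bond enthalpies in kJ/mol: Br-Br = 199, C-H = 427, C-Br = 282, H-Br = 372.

ΔH ≈ −28 kJ

Bonds broken (reactants):
  Br-Br: 1 × 199 = 199
  C-H: 4 × 427 = 1708
  Σ(broken) = 1907 kJ
Bonds formed (products):
  C-Br: 1 × 282 = 282
  C-H: 3 × 427 = 1281
  H-Br: 1 × 372 = 372
  Σ(formed) = 1935 kJ
ΔH = Σ(broken) − Σ(formed) = 1907 − 1935 = −28 kJ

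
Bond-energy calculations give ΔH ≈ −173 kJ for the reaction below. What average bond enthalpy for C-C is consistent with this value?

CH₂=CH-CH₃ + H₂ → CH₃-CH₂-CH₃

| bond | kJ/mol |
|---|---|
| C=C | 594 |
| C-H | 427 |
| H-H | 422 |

Let D be the C-C bond energy.
Σ(broken) = 1×D + 6×427 + 1×594 + 1×422 = 3578 + D
Σ(formed) = 2×D + 8×427 = 3416 + 2D
ΔH = Σ(broken) − Σ(formed) = (3578 + D) − (3416 + 2D) = +162 − D
Setting this equal to −173 kJ gives D = 335 kJ/mol.

D(C-C) ≈ 335 kJ/mol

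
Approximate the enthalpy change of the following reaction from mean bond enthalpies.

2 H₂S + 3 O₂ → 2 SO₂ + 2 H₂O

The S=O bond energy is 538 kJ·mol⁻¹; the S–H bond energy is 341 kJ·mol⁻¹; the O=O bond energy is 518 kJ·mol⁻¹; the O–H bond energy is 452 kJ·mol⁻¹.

ΔH ≈ −1042 kJ

Bonds broken (reactants):
  O=O: 3 × 518 = 1554
  S–H: 4 × 341 = 1364
  Σ(broken) = 2918 kJ
Bonds formed (products):
  O–H: 4 × 452 = 1808
  S=O: 4 × 538 = 2152
  Σ(formed) = 3960 kJ
ΔH = Σ(broken) − Σ(formed) = 2918 − 3960 = −1042 kJ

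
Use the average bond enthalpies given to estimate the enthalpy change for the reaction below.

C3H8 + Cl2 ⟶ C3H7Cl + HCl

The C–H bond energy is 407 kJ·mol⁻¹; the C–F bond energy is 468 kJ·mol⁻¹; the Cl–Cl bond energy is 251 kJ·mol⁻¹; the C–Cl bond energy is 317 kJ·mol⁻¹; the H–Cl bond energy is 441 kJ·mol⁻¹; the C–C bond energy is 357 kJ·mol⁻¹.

Bonds broken (reactants):
  C–C: 2 × 357 = 714
  C–H: 8 × 407 = 3256
  Cl–Cl: 1 × 251 = 251
  Σ(broken) = 4221 kJ
Bonds formed (products):
  C–C: 2 × 357 = 714
  C–Cl: 1 × 317 = 317
  C–H: 7 × 407 = 2849
  H–Cl: 1 × 441 = 441
  Σ(formed) = 4321 kJ
ΔH = Σ(broken) − Σ(formed) = 4221 − 4321 = −100 kJ

ΔH ≈ −100 kJ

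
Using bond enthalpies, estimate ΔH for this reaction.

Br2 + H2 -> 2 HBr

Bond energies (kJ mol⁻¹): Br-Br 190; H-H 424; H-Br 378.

Bonds broken (reactants):
  Br-Br: 1 × 190 = 190
  H-H: 1 × 424 = 424
  Σ(broken) = 614 kJ
Bonds formed (products):
  H-Br: 2 × 378 = 756
  Σ(formed) = 756 kJ
ΔH = Σ(broken) − Σ(formed) = 614 − 756 = −142 kJ

ΔH ≈ −142 kJ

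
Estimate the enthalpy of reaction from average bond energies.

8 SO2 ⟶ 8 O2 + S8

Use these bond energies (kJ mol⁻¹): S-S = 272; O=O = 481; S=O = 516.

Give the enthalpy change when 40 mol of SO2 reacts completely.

Bonds broken (reactants):
  S=O: 16 × 516 = 8256
  Σ(broken) = 8256 kJ
Bonds formed (products):
  O=O: 8 × 481 = 3848
  S-S: 8 × 272 = 2176
  Σ(formed) = 6024 kJ
ΔH = Σ(broken) − Σ(formed) = 8256 − 6024 = +2232 kJ
For 5× the reaction as written: 5 × (+2232) = +11160 kJ

ΔH = +11160 kJ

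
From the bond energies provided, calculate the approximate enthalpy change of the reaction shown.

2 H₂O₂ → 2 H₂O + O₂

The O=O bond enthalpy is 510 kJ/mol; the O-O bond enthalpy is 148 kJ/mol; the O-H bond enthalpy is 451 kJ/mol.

ΔH ≈ −214 kJ

Bonds broken (reactants):
  O-H: 4 × 451 = 1804
  O-O: 2 × 148 = 296
  Σ(broken) = 2100 kJ
Bonds formed (products):
  O-H: 4 × 451 = 1804
  O=O: 1 × 510 = 510
  Σ(formed) = 2314 kJ
ΔH = Σ(broken) − Σ(formed) = 2100 − 2314 = −214 kJ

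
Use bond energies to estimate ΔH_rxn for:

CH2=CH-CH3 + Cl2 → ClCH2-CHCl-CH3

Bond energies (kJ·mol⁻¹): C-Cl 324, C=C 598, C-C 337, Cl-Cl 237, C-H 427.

ΔH ≈ −150 kJ

Bonds broken (reactants):
  C-C: 1 × 337 = 337
  C-H: 6 × 427 = 2562
  C=C: 1 × 598 = 598
  Cl-Cl: 1 × 237 = 237
  Σ(broken) = 3734 kJ
Bonds formed (products):
  C-C: 2 × 337 = 674
  C-Cl: 2 × 324 = 648
  C-H: 6 × 427 = 2562
  Σ(formed) = 3884 kJ
ΔH = Σ(broken) − Σ(formed) = 3734 − 3884 = −150 kJ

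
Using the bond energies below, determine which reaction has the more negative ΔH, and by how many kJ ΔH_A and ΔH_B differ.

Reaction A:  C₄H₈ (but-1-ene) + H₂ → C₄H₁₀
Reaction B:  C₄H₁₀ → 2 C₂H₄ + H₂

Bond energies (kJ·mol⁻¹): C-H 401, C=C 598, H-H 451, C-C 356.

Reaction A, by 332 kJ

Reaction A:
  Bonds broken (reactants):
    C-C: 2 × 356 = 712
    C-H: 8 × 401 = 3208
    C=C: 1 × 598 = 598
    H-H: 1 × 451 = 451
    Σ(broken) = 4969 kJ
  Bonds formed (products):
    C-C: 3 × 356 = 1068
    C-H: 10 × 401 = 4010
    Σ(formed) = 5078 kJ
  ΔH_A = 4969 − 5078 = −109 kJ
Reaction B:
  Bonds broken (reactants):
    C-C: 3 × 356 = 1068
    C-H: 10 × 401 = 4010
    Σ(broken) = 5078 kJ
  Bonds formed (products):
    C-H: 8 × 401 = 3208
    C=C: 2 × 598 = 1196
    H-H: 1 × 451 = 451
    Σ(formed) = 4855 kJ
  ΔH_B = 5078 − 4855 = +223 kJ
ΔH_A − ΔH_B = −332 kJ, so reaction A has the more negative ΔH; |ΔH_A − ΔH_B| = 332 kJ.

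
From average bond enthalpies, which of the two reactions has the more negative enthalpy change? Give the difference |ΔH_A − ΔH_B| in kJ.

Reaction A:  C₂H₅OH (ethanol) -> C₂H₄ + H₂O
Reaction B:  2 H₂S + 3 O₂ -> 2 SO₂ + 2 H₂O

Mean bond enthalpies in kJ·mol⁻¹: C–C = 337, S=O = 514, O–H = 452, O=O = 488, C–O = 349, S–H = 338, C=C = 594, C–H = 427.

Reaction B, by 1115 kJ

Reaction A:
  Bonds broken (reactants):
    C–C: 1 × 337 = 337
    C–H: 5 × 427 = 2135
    C–O: 1 × 349 = 349
    O–H: 1 × 452 = 452
    Σ(broken) = 3273 kJ
  Bonds formed (products):
    C–H: 4 × 427 = 1708
    C=C: 1 × 594 = 594
    O–H: 2 × 452 = 904
    Σ(formed) = 3206 kJ
  ΔH_A = 3273 − 3206 = +67 kJ
Reaction B:
  Bonds broken (reactants):
    O=O: 3 × 488 = 1464
    S–H: 4 × 338 = 1352
    Σ(broken) = 2816 kJ
  Bonds formed (products):
    O–H: 4 × 452 = 1808
    S=O: 4 × 514 = 2056
    Σ(formed) = 3864 kJ
  ΔH_B = 2816 − 3864 = −1048 kJ
ΔH_A − ΔH_B = +1115 kJ, so reaction B has the more negative ΔH; |ΔH_A − ΔH_B| = 1115 kJ.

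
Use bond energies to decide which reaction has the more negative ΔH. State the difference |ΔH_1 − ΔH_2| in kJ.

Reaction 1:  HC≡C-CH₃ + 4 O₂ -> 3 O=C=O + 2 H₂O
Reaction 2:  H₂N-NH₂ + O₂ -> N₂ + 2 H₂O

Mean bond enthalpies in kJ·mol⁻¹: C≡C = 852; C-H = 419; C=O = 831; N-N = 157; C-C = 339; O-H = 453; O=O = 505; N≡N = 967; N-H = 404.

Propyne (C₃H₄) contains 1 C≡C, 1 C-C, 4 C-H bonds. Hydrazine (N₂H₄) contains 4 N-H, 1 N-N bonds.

Reaction 1:
  Bonds broken (reactants):
    C≡C: 1 × 852 = 852
    C-C: 1 × 339 = 339
    C-H: 4 × 419 = 1676
    O=O: 4 × 505 = 2020
    Σ(broken) = 4887 kJ
  Bonds formed (products):
    C=O: 6 × 831 = 4986
    O-H: 4 × 453 = 1812
    Σ(formed) = 6798 kJ
  ΔH_1 = 4887 − 6798 = −1911 kJ
Reaction 2:
  Bonds broken (reactants):
    N-H: 4 × 404 = 1616
    N-N: 1 × 157 = 157
    O=O: 1 × 505 = 505
    Σ(broken) = 2278 kJ
  Bonds formed (products):
    N≡N: 1 × 967 = 967
    O-H: 4 × 453 = 1812
    Σ(formed) = 2779 kJ
  ΔH_2 = 2278 − 2779 = −501 kJ
ΔH_1 − ΔH_2 = −1410 kJ, so reaction 1 has the more negative ΔH; |ΔH_1 − ΔH_2| = 1410 kJ.

Reaction 1, by 1410 kJ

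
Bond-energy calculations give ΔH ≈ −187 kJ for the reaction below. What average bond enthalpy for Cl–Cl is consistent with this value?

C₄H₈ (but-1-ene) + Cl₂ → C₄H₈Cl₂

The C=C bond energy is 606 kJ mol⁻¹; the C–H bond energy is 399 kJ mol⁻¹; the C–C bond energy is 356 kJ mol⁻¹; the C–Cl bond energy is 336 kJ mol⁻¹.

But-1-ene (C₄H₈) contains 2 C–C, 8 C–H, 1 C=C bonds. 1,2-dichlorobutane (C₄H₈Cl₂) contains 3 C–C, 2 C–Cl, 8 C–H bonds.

Let D be the Cl–Cl bond energy.
Σ(broken) = 2×356 + 8×399 + 1×606 + 1×D = 4510 + D
Σ(formed) = 3×356 + 2×336 + 8×399 = 4932
ΔH = Σ(broken) − Σ(formed) = (4510 + D) − (4932) = −422 + D
Setting this equal to −187 kJ gives D = 235 kJ/mol.

D(Cl–Cl) ≈ 235 kJ/mol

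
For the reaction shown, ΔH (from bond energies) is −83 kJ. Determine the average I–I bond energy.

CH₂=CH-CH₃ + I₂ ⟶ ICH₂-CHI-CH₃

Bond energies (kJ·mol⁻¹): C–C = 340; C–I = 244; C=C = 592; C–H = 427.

D(I–I) ≈ 153 kJ/mol

Let D be the I–I bond energy.
Σ(broken) = 1×340 + 6×427 + 1×592 + 1×D = 3494 + D
Σ(formed) = 2×340 + 6×427 + 2×244 = 3730
ΔH = Σ(broken) − Σ(formed) = (3494 + D) − (3730) = −236 + D
Setting this equal to −83 kJ gives D = 153 kJ/mol.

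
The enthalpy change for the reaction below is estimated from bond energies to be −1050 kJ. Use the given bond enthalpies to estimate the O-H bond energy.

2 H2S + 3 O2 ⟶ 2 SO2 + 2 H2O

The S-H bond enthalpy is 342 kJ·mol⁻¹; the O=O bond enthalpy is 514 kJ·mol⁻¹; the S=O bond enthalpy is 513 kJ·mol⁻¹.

Let D be the O-H bond energy.
Σ(broken) = 3×514 + 4×342 = 2910
Σ(formed) = 4×D + 4×513 = 2052 + 4D
ΔH = Σ(broken) − Σ(formed) = (2910) − (2052 + 4D) = +858 − 4D
Setting this equal to −1050 kJ gives 4D = 1908, so D = 477 kJ/mol.

D(O-H) ≈ 477 kJ/mol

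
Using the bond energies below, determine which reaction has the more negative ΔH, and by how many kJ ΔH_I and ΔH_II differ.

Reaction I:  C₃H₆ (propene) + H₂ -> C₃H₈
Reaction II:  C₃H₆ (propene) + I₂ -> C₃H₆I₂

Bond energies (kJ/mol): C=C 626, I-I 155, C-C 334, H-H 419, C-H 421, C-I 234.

Reaction I, by 110 kJ

Reaction I:
  Bonds broken (reactants):
    C-C: 1 × 334 = 334
    C-H: 6 × 421 = 2526
    C=C: 1 × 626 = 626
    H-H: 1 × 419 = 419
    Σ(broken) = 3905 kJ
  Bonds formed (products):
    C-C: 2 × 334 = 668
    C-H: 8 × 421 = 3368
    Σ(formed) = 4036 kJ
  ΔH_I = 3905 − 4036 = −131 kJ
Reaction II:
  Bonds broken (reactants):
    C-C: 1 × 334 = 334
    C-H: 6 × 421 = 2526
    C=C: 1 × 626 = 626
    I-I: 1 × 155 = 155
    Σ(broken) = 3641 kJ
  Bonds formed (products):
    C-C: 2 × 334 = 668
    C-H: 6 × 421 = 2526
    C-I: 2 × 234 = 468
    Σ(formed) = 3662 kJ
  ΔH_II = 3641 − 3662 = −21 kJ
ΔH_I − ΔH_II = −110 kJ, so reaction I has the more negative ΔH; |ΔH_I − ΔH_II| = 110 kJ.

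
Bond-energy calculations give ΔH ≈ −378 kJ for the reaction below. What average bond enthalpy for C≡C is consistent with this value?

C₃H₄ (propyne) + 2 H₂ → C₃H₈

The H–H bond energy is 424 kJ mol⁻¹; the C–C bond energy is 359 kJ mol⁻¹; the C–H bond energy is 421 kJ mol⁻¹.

Let D be the C≡C bond energy.
Σ(broken) = 1×D + 1×359 + 4×421 + 2×424 = 2891 + D
Σ(formed) = 2×359 + 8×421 = 4086
ΔH = Σ(broken) − Σ(formed) = (2891 + D) − (4086) = −1195 + D
Setting this equal to −378 kJ gives D = 817 kJ/mol.

D(C≡C) ≈ 817 kJ/mol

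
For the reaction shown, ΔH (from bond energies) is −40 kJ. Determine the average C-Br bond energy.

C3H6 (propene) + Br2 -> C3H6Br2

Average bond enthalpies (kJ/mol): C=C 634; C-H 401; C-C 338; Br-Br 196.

D(C-Br) ≈ 266 kJ/mol

Let D be the C-Br bond energy.
Σ(broken) = 1×196 + 1×338 + 6×401 + 1×634 = 3574
Σ(formed) = 2×D + 2×338 + 6×401 = 3082 + 2D
ΔH = Σ(broken) − Σ(formed) = (3574) − (3082 + 2D) = +492 − 2D
Setting this equal to −40 kJ gives 2D = 532, so D = 266 kJ/mol.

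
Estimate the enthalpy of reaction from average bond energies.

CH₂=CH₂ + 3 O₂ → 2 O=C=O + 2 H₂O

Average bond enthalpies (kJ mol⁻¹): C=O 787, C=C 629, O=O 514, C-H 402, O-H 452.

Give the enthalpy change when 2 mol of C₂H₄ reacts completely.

Bonds broken (reactants):
  C-H: 4 × 402 = 1608
  C=C: 1 × 629 = 629
  O=O: 3 × 514 = 1542
  Σ(broken) = 3779 kJ
Bonds formed (products):
  C=O: 4 × 787 = 3148
  O-H: 4 × 452 = 1808
  Σ(formed) = 4956 kJ
ΔH = Σ(broken) − Σ(formed) = 3779 − 4956 = −1177 kJ
For 2× the reaction as written: 2 × (−1177) = −2354 kJ

ΔH = −2354 kJ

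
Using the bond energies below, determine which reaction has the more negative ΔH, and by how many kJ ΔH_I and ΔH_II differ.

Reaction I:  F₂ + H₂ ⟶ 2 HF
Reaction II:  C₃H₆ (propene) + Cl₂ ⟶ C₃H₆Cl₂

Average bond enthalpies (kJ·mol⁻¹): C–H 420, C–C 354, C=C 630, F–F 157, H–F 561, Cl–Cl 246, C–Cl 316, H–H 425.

Reaction I:
  Bonds broken (reactants):
    F–F: 1 × 157 = 157
    H–H: 1 × 425 = 425
    Σ(broken) = 582 kJ
  Bonds formed (products):
    H–F: 2 × 561 = 1122
    Σ(formed) = 1122 kJ
  ΔH_I = 582 − 1122 = −540 kJ
Reaction II:
  Bonds broken (reactants):
    C–C: 1 × 354 = 354
    C–H: 6 × 420 = 2520
    C=C: 1 × 630 = 630
    Cl–Cl: 1 × 246 = 246
    Σ(broken) = 3750 kJ
  Bonds formed (products):
    C–C: 2 × 354 = 708
    C–Cl: 2 × 316 = 632
    C–H: 6 × 420 = 2520
    Σ(formed) = 3860 kJ
  ΔH_II = 3750 − 3860 = −110 kJ
ΔH_I − ΔH_II = −430 kJ, so reaction I has the more negative ΔH; |ΔH_I − ΔH_II| = 430 kJ.

Reaction I, by 430 kJ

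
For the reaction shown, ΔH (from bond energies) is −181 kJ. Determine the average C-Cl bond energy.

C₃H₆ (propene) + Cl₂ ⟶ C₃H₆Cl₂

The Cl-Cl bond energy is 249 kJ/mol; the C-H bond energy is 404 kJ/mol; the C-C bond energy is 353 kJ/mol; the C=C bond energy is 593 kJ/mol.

D(C-Cl) ≈ 335 kJ/mol

Let D be the C-Cl bond energy.
Σ(broken) = 1×353 + 6×404 + 1×593 + 1×249 = 3619
Σ(formed) = 2×353 + 2×D + 6×404 = 3130 + 2D
ΔH = Σ(broken) − Σ(formed) = (3619) − (3130 + 2D) = +489 − 2D
Setting this equal to −181 kJ gives 2D = 670, so D = 335 kJ/mol.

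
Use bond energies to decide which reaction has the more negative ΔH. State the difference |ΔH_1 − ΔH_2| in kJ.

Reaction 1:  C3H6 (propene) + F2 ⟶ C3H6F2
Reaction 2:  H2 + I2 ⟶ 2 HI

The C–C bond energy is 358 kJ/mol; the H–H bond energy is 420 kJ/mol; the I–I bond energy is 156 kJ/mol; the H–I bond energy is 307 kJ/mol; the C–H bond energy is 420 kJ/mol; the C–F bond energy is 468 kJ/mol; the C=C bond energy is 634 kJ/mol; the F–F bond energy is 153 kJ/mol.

Reaction 1, by 469 kJ

Reaction 1:
  Bonds broken (reactants):
    C–C: 1 × 358 = 358
    C–H: 6 × 420 = 2520
    C=C: 1 × 634 = 634
    F–F: 1 × 153 = 153
    Σ(broken) = 3665 kJ
  Bonds formed (products):
    C–C: 2 × 358 = 716
    C–F: 2 × 468 = 936
    C–H: 6 × 420 = 2520
    Σ(formed) = 4172 kJ
  ΔH_1 = 3665 − 4172 = −507 kJ
Reaction 2:
  Bonds broken (reactants):
    H–H: 1 × 420 = 420
    I–I: 1 × 156 = 156
    Σ(broken) = 576 kJ
  Bonds formed (products):
    H–I: 2 × 307 = 614
    Σ(formed) = 614 kJ
  ΔH_2 = 576 − 614 = −38 kJ
ΔH_1 − ΔH_2 = −469 kJ, so reaction 1 has the more negative ΔH; |ΔH_1 − ΔH_2| = 469 kJ.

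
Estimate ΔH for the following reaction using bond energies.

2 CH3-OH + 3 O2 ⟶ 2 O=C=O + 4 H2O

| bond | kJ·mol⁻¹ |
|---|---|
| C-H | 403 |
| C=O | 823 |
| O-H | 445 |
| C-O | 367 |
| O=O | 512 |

ΔH ≈ −1274 kJ

Bonds broken (reactants):
  C-H: 6 × 403 = 2418
  C-O: 2 × 367 = 734
  O-H: 2 × 445 = 890
  O=O: 3 × 512 = 1536
  Σ(broken) = 5578 kJ
Bonds formed (products):
  C=O: 4 × 823 = 3292
  O-H: 8 × 445 = 3560
  Σ(formed) = 6852 kJ
ΔH = Σ(broken) − Σ(formed) = 5578 − 6852 = −1274 kJ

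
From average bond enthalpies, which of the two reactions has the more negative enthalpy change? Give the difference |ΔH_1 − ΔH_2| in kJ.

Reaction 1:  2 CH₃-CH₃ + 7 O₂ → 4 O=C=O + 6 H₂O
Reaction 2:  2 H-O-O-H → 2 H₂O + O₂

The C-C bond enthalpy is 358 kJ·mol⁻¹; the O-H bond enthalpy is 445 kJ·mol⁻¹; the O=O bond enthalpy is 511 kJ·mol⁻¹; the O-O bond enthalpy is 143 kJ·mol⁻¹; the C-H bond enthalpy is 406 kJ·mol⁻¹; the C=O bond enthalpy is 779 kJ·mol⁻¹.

Reaction 1:
  Bonds broken (reactants):
    C-C: 2 × 358 = 716
    C-H: 12 × 406 = 4872
    O=O: 7 × 511 = 3577
    Σ(broken) = 9165 kJ
  Bonds formed (products):
    C=O: 8 × 779 = 6232
    O-H: 12 × 445 = 5340
    Σ(formed) = 11572 kJ
  ΔH_1 = 9165 − 11572 = −2407 kJ
Reaction 2:
  Bonds broken (reactants):
    O-H: 4 × 445 = 1780
    O-O: 2 × 143 = 286
    Σ(broken) = 2066 kJ
  Bonds formed (products):
    O-H: 4 × 445 = 1780
    O=O: 1 × 511 = 511
    Σ(formed) = 2291 kJ
  ΔH_2 = 2066 − 2291 = −225 kJ
ΔH_1 − ΔH_2 = −2182 kJ, so reaction 1 has the more negative ΔH; |ΔH_1 − ΔH_2| = 2182 kJ.

Reaction 1, by 2182 kJ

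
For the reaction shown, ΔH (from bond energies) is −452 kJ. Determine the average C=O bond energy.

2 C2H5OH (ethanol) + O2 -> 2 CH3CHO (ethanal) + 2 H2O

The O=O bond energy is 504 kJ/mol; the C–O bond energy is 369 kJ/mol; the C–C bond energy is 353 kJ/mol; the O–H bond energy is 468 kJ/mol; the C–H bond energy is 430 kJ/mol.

D(C=O) ≈ 809 kJ/mol

Let D be the C=O bond energy.
Σ(broken) = 2×353 + 10×430 + 2×369 + 2×468 + 1×504 = 7184
Σ(formed) = 2×353 + 8×430 + 2×D + 4×468 = 6018 + 2D
ΔH = Σ(broken) − Σ(formed) = (7184) − (6018 + 2D) = +1166 − 2D
Setting this equal to −452 kJ gives 2D = 1618, so D = 809 kJ/mol.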